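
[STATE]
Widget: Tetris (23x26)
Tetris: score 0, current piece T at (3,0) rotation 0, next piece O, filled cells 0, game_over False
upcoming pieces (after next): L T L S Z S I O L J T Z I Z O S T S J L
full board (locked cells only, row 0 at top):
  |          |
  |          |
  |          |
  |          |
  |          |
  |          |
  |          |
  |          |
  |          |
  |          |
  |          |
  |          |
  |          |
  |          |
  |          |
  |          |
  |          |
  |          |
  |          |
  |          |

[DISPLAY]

    ▒     │Next:       
   ▒▒▒    │▓▓          
          │▓▓          
          │            
          │            
          │            
          │Score:      
          │0           
          │            
          │            
          │            
          │            
          │            
          │            
          │            
          │            
          │            
          │            
          │            
          │            
          │            
          │            
          │            
          │            
          │            
          │            


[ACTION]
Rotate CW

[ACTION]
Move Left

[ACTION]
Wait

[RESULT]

          │Next:       
  ▒       │▓▓          
  ▒▒      │▓▓          
  ▒       │            
          │            
          │            
          │Score:      
          │0           
          │            
          │            
          │            
          │            
          │            
          │            
          │            
          │            
          │            
          │            
          │            
          │            
          │            
          │            
          │            
          │            
          │            
          │            


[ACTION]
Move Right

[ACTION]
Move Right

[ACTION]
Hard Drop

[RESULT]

    ▓▓    │Next:       
    ▓▓    │  ▒         
          │▒▒▒         
          │            
          │            
          │            
          │Score:      
          │0           
          │            
          │            
          │            
          │            
          │            
          │            
          │            
          │            
          │            
    ▒     │            
    ▒▒    │            
    ▒     │            
          │            
          │            
          │            
          │            
          │            
          │            


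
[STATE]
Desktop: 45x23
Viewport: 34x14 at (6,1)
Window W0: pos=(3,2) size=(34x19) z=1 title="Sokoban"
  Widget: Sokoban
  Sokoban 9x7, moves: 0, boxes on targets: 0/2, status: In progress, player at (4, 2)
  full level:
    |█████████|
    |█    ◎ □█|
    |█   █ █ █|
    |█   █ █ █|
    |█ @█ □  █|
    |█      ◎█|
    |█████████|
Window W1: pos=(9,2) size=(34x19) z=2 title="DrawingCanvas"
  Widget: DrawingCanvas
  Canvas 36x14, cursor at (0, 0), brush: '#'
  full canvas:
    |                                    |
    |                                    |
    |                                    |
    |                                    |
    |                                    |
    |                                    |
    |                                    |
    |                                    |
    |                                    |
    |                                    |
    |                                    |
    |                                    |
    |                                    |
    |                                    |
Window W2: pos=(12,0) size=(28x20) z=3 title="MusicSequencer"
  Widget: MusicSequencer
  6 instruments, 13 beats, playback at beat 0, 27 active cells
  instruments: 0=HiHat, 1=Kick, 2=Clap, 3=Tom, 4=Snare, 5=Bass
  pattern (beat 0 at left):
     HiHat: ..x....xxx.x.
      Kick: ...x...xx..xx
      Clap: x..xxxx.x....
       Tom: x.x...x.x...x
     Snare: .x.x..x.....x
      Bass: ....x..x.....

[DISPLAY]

      ┃ MusicSequencer           ┃
━━━┏━━┠──────────────────────────┨
oko┃ D┃      ▼123456789012       ┃
───┠──┃ HiHat··█····███·█·       ┃
███┃+ ┃  Kick···█···██··██       ┃
   ┃  ┃  Clap█··████·█····       ┃
  █┃  ┃   Tom█·█···█·█···█       ┃
  █┃  ┃ Snare·█·█··█·····█       ┃
@█ ┃  ┃  Bass····█··█·····       ┃
   ┃  ┃                          ┃
███┃  ┃                          ┃
ves┃  ┃                          ┃
   ┃  ┃                          ┃
   ┃  ┃                          ┃


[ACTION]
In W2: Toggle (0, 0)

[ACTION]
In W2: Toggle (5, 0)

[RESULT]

      ┃ MusicSequencer           ┃
━━━┏━━┠──────────────────────────┨
oko┃ D┃      ▼123456789012       ┃
───┠──┃ HiHat█·█····███·█·       ┃
███┃+ ┃  Kick···█···██··██       ┃
   ┃  ┃  Clap█··████·█····       ┃
  █┃  ┃   Tom█·█···█·█···█       ┃
  █┃  ┃ Snare·█·█··█·····█       ┃
@█ ┃  ┃  Bass█···█··█·····       ┃
   ┃  ┃                          ┃
███┃  ┃                          ┃
ves┃  ┃                          ┃
   ┃  ┃                          ┃
   ┃  ┃                          ┃


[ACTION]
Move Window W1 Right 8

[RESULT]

      ┃ MusicSequencer           ┃
━━━━━┏┠──────────────────────────┨
okoba┃┃      ▼123456789012       ┃
─────┠┃ HiHat█·█····███·█·       ┃
█████┃┃  Kick···█···██··██       ┃
   ◎ ┃┃  Clap█··████·█····       ┃
  █ █┃┃   Tom█·█···█·█···█       ┃
  █ █┃┃ Snare·█·█··█·····█       ┃
@█ □ ┃┃  Bass█···█··█·····       ┃
     ┃┃                          ┃
█████┃┃                          ┃
ves: ┃┃                          ┃
     ┃┃                          ┃
     ┃┃                          ┃


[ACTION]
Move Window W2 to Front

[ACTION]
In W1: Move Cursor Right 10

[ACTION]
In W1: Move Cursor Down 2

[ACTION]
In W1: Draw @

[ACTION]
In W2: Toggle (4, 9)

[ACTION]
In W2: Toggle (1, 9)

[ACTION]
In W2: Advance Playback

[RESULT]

      ┃ MusicSequencer           ┃
━━━━━┏┠──────────────────────────┨
okoba┃┃      0▼23456789012       ┃
─────┠┃ HiHat█·█····███·█·       ┃
█████┃┃  Kick···█···███·██       ┃
   ◎ ┃┃  Clap█··████·█····       ┃
  █ █┃┃   Tom█·█···█·█···█       ┃
  █ █┃┃ Snare·█·█··█··█··█       ┃
@█ □ ┃┃  Bass█···█··█·····       ┃
     ┃┃                          ┃
█████┃┃                          ┃
ves: ┃┃                          ┃
     ┃┃                          ┃
     ┃┃                          ┃


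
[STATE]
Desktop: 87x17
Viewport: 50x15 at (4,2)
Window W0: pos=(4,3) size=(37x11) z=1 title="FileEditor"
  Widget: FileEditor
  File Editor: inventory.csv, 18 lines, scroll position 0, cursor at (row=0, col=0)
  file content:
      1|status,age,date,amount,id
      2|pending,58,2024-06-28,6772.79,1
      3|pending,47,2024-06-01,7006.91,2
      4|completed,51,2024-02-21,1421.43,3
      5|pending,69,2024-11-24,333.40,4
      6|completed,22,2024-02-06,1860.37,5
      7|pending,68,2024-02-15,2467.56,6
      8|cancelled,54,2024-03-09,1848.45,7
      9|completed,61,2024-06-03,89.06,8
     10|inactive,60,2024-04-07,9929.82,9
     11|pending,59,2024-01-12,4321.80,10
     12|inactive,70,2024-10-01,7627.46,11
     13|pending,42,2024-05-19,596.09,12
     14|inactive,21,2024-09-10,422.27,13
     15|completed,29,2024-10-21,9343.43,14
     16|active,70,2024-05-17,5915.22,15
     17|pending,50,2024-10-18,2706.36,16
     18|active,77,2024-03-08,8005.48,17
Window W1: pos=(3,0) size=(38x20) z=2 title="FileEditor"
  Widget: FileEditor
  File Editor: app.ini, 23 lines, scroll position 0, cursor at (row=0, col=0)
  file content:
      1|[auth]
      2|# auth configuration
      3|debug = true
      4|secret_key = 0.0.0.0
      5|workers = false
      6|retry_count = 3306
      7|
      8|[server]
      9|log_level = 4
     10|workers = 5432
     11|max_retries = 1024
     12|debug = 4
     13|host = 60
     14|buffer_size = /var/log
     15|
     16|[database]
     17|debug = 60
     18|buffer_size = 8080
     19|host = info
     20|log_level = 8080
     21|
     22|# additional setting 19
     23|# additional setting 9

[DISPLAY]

────────────────────────────────────┨             
█auth]                             ▲┃             
# auth configuration               █┃             
debug = true                       ░┃             
secret_key = 0.0.0.0               ░┃             
workers = false                    ░┃             
retry_count = 3306                 ░┃             
                                   ░┃             
[server]                           ░┃             
log_level = 4                      ░┃             
workers = 5432                     ░┃             
max_retries = 1024                 ░┃             
debug = 4                          ░┃             
host = 60                          ░┃             
buffer_size = /var/log             ░┃             


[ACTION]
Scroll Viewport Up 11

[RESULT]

━━━━━━━━━━━━━━━━━━━━━━━━━━━━━━━━━━━━┓             
 FileEditor                         ┃             
────────────────────────────────────┨             
█auth]                             ▲┃             
# auth configuration               █┃             
debug = true                       ░┃             
secret_key = 0.0.0.0               ░┃             
workers = false                    ░┃             
retry_count = 3306                 ░┃             
                                   ░┃             
[server]                           ░┃             
log_level = 4                      ░┃             
workers = 5432                     ░┃             
max_retries = 1024                 ░┃             
debug = 4                          ░┃             


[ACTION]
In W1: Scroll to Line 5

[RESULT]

━━━━━━━━━━━━━━━━━━━━━━━━━━━━━━━━━━━━┓             
 FileEditor                         ┃             
────────────────────────────────────┨             
workers = false                    ▲┃             
retry_count = 3306                 ░┃             
                                   ░┃             
[server]                           ░┃             
log_level = 4                      ░┃             
workers = 5432                     ░┃             
max_retries = 1024                 ░┃             
debug = 4                          ░┃             
host = 60                          ░┃             
buffer_size = /var/log             █┃             
                                   ░┃             
[database]                         ░┃             


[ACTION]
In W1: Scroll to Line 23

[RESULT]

━━━━━━━━━━━━━━━━━━━━━━━━━━━━━━━━━━━━┓             
 FileEditor                         ┃             
────────────────────────────────────┨             
[server]                           ▲┃             
log_level = 4                      ░┃             
workers = 5432                     ░┃             
max_retries = 1024                 ░┃             
debug = 4                          ░┃             
host = 60                          ░┃             
buffer_size = /var/log             ░┃             
                                   ░┃             
[database]                         ░┃             
debug = 60                         ░┃             
buffer_size = 8080                 ░┃             
host = info                        ░┃             


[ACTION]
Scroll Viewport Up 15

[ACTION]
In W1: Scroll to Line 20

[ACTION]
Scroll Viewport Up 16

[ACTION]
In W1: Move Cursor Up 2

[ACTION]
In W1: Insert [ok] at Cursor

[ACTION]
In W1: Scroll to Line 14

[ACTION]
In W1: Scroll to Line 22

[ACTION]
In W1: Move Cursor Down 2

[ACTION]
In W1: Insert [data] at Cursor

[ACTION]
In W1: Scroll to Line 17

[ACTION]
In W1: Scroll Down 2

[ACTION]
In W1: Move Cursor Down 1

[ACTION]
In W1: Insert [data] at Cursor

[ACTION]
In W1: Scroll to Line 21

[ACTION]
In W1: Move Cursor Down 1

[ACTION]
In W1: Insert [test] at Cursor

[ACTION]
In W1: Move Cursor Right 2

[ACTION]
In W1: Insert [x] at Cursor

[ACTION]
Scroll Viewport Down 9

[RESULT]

────────────────────────────────────┨             
[server]                           ▲┃             
log_level = 4                      ░┃             
workers = 5432                     ░┃             
max_retries = 1024                 ░┃             
debug = 4                          ░┃             
host = 60                          ░┃             
buffer_size = /var/log             ░┃             
                                   ░┃             
[database]                         ░┃             
debug = 60                         ░┃             
buffer_size = 8080                 ░┃             
host = info                        ░┃             
log_level = 8080                   ░┃             
                                   ░┃             


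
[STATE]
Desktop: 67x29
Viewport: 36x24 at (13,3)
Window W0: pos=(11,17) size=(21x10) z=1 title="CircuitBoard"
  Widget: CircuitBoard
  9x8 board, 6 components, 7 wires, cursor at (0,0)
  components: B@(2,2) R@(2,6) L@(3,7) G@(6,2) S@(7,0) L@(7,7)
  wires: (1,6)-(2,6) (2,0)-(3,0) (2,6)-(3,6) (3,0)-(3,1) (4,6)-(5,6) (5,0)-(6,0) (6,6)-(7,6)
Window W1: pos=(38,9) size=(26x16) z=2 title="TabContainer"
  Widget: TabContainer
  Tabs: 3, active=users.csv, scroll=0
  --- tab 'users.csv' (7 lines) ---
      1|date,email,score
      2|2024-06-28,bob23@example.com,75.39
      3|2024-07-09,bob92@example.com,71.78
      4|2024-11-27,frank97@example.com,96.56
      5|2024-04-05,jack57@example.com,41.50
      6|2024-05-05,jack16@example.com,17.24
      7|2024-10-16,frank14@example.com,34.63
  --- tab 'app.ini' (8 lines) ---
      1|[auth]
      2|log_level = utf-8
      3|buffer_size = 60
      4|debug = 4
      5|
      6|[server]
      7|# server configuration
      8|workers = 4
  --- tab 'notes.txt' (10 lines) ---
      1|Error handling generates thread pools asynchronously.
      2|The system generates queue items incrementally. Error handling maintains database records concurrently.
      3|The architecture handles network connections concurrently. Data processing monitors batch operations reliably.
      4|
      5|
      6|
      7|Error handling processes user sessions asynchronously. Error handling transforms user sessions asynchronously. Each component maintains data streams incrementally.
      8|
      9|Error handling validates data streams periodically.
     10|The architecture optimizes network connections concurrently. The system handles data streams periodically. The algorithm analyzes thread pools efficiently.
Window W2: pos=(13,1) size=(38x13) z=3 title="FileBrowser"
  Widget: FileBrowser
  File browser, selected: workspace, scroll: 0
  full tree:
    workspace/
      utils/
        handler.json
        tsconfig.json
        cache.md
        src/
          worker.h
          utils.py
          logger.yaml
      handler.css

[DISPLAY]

┠───────────────────────────────────
┃> [-] workspace/                   
┃    [+] utils/                     
┃    handler.css                    
┃                                   
┃                                   
┃                                   
┃                                   
┃                                   
┃                                   
┗━━━━━━━━━━━━━━━━━━━━━━━━━━━━━━━━━━━
                         ┃date,email
                         ┃2024-06-28
                         ┃2024-07-09
━━━━━━━━━━━━━━━━━━┓      ┃2024-11-27
CircuitBoard      ┃      ┃2024-04-05
──────────────────┨      ┃2024-05-05
  0 1 2 3 4 5 6 7 ┃      ┃2024-10-16
  [.]             ┃      ┃          
                  ┃      ┃          
                  ┃      ┃          
                  ┃      ┗━━━━━━━━━━
   ·       B      ┃                 
━━━━━━━━━━━━━━━━━━┛                 


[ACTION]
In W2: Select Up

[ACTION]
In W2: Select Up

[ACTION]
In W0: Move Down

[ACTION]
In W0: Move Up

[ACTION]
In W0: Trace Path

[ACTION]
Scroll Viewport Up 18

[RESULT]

                                    
┏━━━━━━━━━━━━━━━━━━━━━━━━━━━━━━━━━━━
┃ FileBrowser                       
┠───────────────────────────────────
┃> [-] workspace/                   
┃    [+] utils/                     
┃    handler.css                    
┃                                   
┃                                   
┃                                   
┃                                   
┃                                   
┃                                   
┗━━━━━━━━━━━━━━━━━━━━━━━━━━━━━━━━━━━
                         ┃date,email
                         ┃2024-06-28
                         ┃2024-07-09
━━━━━━━━━━━━━━━━━━┓      ┃2024-11-27
CircuitBoard      ┃      ┃2024-04-05
──────────────────┨      ┃2024-05-05
  0 1 2 3 4 5 6 7 ┃      ┃2024-10-16
  [.]             ┃      ┃          
                  ┃      ┃          
                  ┃      ┃          


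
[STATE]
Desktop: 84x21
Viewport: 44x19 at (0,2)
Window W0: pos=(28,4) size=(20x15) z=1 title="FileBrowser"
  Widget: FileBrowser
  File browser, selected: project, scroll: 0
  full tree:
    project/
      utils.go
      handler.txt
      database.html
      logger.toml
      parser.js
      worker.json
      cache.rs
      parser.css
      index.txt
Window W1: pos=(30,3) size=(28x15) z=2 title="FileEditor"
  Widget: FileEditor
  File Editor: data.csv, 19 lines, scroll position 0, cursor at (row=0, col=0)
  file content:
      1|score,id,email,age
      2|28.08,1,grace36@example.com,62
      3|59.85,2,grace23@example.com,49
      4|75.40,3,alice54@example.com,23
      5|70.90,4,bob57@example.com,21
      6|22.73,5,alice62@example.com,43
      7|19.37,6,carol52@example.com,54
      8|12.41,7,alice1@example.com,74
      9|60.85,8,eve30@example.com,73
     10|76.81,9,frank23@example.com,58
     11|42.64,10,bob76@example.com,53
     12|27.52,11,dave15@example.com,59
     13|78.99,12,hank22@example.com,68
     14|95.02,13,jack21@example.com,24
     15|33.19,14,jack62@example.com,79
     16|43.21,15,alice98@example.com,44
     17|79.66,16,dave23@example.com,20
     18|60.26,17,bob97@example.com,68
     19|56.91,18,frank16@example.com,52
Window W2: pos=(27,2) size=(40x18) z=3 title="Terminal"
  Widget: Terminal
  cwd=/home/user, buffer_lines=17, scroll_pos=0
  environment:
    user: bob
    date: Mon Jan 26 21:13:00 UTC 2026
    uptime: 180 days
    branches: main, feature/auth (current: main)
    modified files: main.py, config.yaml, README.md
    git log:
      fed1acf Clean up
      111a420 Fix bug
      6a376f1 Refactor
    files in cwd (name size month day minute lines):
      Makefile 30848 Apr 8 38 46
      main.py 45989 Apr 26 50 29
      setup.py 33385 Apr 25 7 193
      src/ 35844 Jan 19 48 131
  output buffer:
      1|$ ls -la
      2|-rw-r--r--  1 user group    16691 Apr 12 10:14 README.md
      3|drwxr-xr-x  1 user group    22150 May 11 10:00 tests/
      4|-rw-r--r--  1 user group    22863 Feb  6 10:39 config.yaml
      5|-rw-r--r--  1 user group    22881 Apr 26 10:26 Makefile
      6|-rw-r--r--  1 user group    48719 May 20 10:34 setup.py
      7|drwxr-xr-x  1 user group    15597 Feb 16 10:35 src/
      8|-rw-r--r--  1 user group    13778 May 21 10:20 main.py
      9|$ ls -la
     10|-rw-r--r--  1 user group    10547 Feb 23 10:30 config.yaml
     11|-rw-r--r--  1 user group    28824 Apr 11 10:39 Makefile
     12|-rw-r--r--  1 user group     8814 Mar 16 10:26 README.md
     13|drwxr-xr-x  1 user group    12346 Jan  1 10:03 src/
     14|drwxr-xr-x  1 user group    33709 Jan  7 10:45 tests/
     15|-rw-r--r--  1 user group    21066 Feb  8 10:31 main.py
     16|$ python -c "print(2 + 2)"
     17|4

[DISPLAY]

                           ┏━━━━━━━━━━━━━━━━
                           ┃ Terminal       
                           ┠────────────────
                           ┃$ ls -la        
                           ┃-rw-r--r--  1 us
                           ┃drwxr-xr-x  1 us
                           ┃-rw-r--r--  1 us
                           ┃-rw-r--r--  1 us
                           ┃-rw-r--r--  1 us
                           ┃drwxr-xr-x  1 us
                           ┃-rw-r--r--  1 us
                           ┃$ ls -la        
                           ┃-rw-r--r--  1 us
                           ┃-rw-r--r--  1 us
                           ┃-rw-r--r--  1 us
                           ┃drwxr-xr-x  1 us
                           ┃drwxr-xr-x  1 us
                           ┗━━━━━━━━━━━━━━━━
                                            


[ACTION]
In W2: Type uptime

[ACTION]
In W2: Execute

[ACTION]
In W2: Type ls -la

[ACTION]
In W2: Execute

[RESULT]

                           ┏━━━━━━━━━━━━━━━━
                           ┃ Terminal       
                           ┠────────────────
                           ┃-rw-r--r--  1 us
                           ┃drwxr-xr-x  1 us
                           ┃drwxr-xr-x  1 us
                           ┃-rw-r--r--  1 us
                           ┃$ python -c "pri
                           ┃4               
                           ┃$ uptime        
                           ┃ 10:00  up 180 d
                           ┃$ ls -la        
                           ┃-rw-r--r--  1 bo
                           ┃-rw-r--r--  1 bo
                           ┃-rw-r--r--  1 bo
                           ┃drwxr-xr-x  1 bo
                           ┃$ █             
                           ┗━━━━━━━━━━━━━━━━
                                            


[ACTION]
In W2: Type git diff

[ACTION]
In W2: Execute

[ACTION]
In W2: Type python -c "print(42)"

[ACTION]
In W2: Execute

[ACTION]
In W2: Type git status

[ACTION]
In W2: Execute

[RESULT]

                           ┏━━━━━━━━━━━━━━━━
                           ┃ Terminal       
                           ┠────────────────
                           ┃+++ b/main.py   
                           ┃@@ -1,3 +1,4 @@ 
                           ┃+# updated      
                           ┃ import sys     
                           ┃$ python -c "pri
                           ┃42              
                           ┃$ git status    
                           ┃On branch main  
                           ┃Changes not stag
                           ┃                
                           ┃        modified
                           ┃        modified
                           ┃        modified
                           ┃$ █             
                           ┗━━━━━━━━━━━━━━━━
                                            


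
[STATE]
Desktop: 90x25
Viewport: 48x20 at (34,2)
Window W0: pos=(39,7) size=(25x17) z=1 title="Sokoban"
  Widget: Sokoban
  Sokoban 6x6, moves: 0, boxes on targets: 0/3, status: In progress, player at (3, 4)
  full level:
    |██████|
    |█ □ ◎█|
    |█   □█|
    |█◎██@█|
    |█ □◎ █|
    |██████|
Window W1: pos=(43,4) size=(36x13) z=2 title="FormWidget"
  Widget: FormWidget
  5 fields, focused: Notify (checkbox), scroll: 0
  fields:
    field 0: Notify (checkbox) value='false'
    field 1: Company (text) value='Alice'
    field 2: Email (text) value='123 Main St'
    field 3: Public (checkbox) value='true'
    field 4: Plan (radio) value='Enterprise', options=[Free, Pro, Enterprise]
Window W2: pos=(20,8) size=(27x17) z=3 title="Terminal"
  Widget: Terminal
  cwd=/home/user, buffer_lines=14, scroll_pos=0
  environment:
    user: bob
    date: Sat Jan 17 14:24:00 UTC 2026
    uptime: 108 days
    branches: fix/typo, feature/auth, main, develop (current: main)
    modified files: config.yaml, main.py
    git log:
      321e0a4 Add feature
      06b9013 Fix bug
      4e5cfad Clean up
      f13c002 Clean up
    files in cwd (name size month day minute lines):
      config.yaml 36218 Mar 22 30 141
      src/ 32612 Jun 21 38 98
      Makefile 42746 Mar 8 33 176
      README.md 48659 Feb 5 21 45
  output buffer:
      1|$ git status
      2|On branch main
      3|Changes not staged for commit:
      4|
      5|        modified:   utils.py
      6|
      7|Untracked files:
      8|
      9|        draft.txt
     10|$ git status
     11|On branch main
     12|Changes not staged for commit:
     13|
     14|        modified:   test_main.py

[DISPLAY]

                                                
                                                
         ┏━━━━━━━━━━━━━━━━━━━━━━━━━━━━━━━━━━┓   
         ┃ FormWidget                       ┃   
         ┠──────────────────────────────────┨   
     ┏━━━┃> Notify:     [ ]                 ┃   
━━━━━━━━━━━━┓ompany:    [Alice             ]┃   
            ┃mail:      [123 Main St       ]┃   
────────────┨ublic:     [x]                 ┃   
            ┃lan:       ( ) Free  ( ) Pro  (┃   
n           ┃                               ┃   
taged for co┃                               ┃   
            ┃                               ┃   
ied:   utils┃                               ┃   
            ┃━━━━━━━━━━━━━━━━━━━━━━━━━━━━━━━┛   
es:         ┃                ┃                  
            ┃                ┃                  
.txt        ┃                ┃                  
            ┃                ┃                  
n           ┃                ┃                  


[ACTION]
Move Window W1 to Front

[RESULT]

                                                
                                                
         ┏━━━━━━━━━━━━━━━━━━━━━━━━━━━━━━━━━━┓   
         ┃ FormWidget                       ┃   
         ┠──────────────────────────────────┨   
     ┏━━━┃> Notify:     [ ]                 ┃   
━━━━━━━━━┃  Company:    [Alice             ]┃   
         ┃  Email:      [123 Main St       ]┃   
─────────┃  Public:     [x]                 ┃   
         ┃  Plan:       ( ) Free  ( ) Pro  (┃   
n        ┃                                  ┃   
taged for┃                                  ┃   
         ┃                                  ┃   
ied:   ut┃                                  ┃   
         ┗━━━━━━━━━━━━━━━━━━━━━━━━━━━━━━━━━━┛   
es:         ┃                ┃                  
            ┃                ┃                  
.txt        ┃                ┃                  
            ┃                ┃                  
n           ┃                ┃                  


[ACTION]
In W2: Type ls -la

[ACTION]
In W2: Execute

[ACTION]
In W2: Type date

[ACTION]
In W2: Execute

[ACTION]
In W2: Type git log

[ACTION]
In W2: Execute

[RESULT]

                                                
                                                
         ┏━━━━━━━━━━━━━━━━━━━━━━━━━━━━━━━━━━┓   
         ┃ FormWidget                       ┃   
         ┠──────────────────────────────────┨   
     ┏━━━┃> Notify:     [ ]                 ┃   
━━━━━━━━━┃  Company:    [Alice             ]┃   
         ┃  Email:      [123 Main St       ]┃   
─────────┃  Public:     [x]                 ┃   
         ┃  Plan:       ( ) Free  ( ) Pro  (┃   
 bob grou┃                                  ┃   
 bob grou┃                                  ┃   
 bob grou┃                                  ┃   
 bob grou┃                                  ┃   
         ┗━━━━━━━━━━━━━━━━━━━━━━━━━━━━━━━━━━┛   
:24:00 UTC 2┃                ┃                  
            ┃                ┃                  
eature      ┃                ┃                  
ug          ┃                ┃                  
 up         ┃                ┃                  


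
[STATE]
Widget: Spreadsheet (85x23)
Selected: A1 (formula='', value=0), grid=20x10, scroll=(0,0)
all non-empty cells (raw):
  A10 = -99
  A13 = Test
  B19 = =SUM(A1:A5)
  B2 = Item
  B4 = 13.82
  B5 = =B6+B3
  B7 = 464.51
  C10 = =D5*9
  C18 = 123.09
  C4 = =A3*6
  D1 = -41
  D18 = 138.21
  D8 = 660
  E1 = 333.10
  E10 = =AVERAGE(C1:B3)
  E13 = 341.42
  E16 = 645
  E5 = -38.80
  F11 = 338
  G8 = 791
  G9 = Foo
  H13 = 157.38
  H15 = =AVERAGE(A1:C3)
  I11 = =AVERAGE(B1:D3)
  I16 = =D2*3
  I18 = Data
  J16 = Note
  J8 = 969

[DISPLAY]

A1:                                                                                  
       A       B       C       D       E       F       G       H       I       J     
-------------------------------------------------------------------------------------
  1      [0]       0       0     -41  333.10       0       0       0       0       0 
  2        0Item           0       0       0       0       0       0       0       0 
  3        0       0       0       0       0       0       0       0       0       0 
  4        0   13.82       0       0       0       0       0       0       0       0 
  5        0       0       0       0  -38.80       0       0       0       0       0 
  6        0       0       0       0       0       0       0       0       0       0 
  7        0  464.51       0       0       0       0       0       0       0       0 
  8        0       0       0     660       0       0     791       0       0     969 
  9        0       0       0       0       0       0Foo            0       0       0 
 10      -99       0       0       0       0       0       0       0       0       0 
 11        0       0       0       0       0     338       0       0   -5.12       0 
 12        0       0       0       0       0       0       0       0       0       0 
 13 Test           0       0       0  341.42       0       0  157.38       0       0 
 14        0       0       0       0       0       0       0       0       0       0 
 15        0       0       0       0       0       0       0       0       0       0 
 16        0       0       0       0     645       0       0       0       0Note     
 17        0       0       0       0       0       0       0       0       0       0 
 18        0       0  123.09  138.21       0       0       0       0Data           0 
 19        0       0       0       0       0       0       0       0       0       0 
 20        0       0       0       0       0       0       0       0       0       0 


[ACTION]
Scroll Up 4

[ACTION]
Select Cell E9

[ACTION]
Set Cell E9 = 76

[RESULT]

E9: 76                                                                               
       A       B       C       D       E       F       G       H       I       J     
-------------------------------------------------------------------------------------
  1        0       0       0     -41  333.10       0       0       0       0       0 
  2        0Item           0       0       0       0       0       0       0       0 
  3        0       0       0       0       0       0       0       0       0       0 
  4        0   13.82       0       0       0       0       0       0       0       0 
  5        0       0       0       0  -38.80       0       0       0       0       0 
  6        0       0       0       0       0       0       0       0       0       0 
  7        0  464.51       0       0       0       0       0       0       0       0 
  8        0       0       0     660       0       0     791       0       0     969 
  9        0       0       0       0    [76]       0Foo            0       0       0 
 10      -99       0       0       0       0       0       0       0       0       0 
 11        0       0       0       0       0     338       0       0   -5.12       0 
 12        0       0       0       0       0       0       0       0       0       0 
 13 Test           0       0       0  341.42       0       0  157.38       0       0 
 14        0       0       0       0       0       0       0       0       0       0 
 15        0       0       0       0       0       0       0       0       0       0 
 16        0       0       0       0     645       0       0       0       0Note     
 17        0       0       0       0       0       0       0       0       0       0 
 18        0       0  123.09  138.21       0       0       0       0Data           0 
 19        0       0       0       0       0       0       0       0       0       0 
 20        0       0       0       0       0       0       0       0       0       0 


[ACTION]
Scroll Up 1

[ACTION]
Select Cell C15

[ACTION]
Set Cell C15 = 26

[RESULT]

C15: 26                                                                              
       A       B       C       D       E       F       G       H       I       J     
-------------------------------------------------------------------------------------
  1        0       0       0     -41  333.10       0       0       0       0       0 
  2        0Item           0       0       0       0       0       0       0       0 
  3        0       0       0       0       0       0       0       0       0       0 
  4        0   13.82       0       0       0       0       0       0       0       0 
  5        0       0       0       0  -38.80       0       0       0       0       0 
  6        0       0       0       0       0       0       0       0       0       0 
  7        0  464.51       0       0       0       0       0       0       0       0 
  8        0       0       0     660       0       0     791       0       0     969 
  9        0       0       0       0      76       0Foo            0       0       0 
 10      -99       0       0       0       0       0       0       0       0       0 
 11        0       0       0       0       0     338       0       0   -5.12       0 
 12        0       0       0       0       0       0       0       0       0       0 
 13 Test           0       0       0  341.42       0       0  157.38       0       0 
 14        0       0       0       0       0       0       0       0       0       0 
 15        0       0    [26]       0       0       0       0       0       0       0 
 16        0       0       0       0     645       0       0       0       0Note     
 17        0       0       0       0       0       0       0       0       0       0 
 18        0       0  123.09  138.21       0       0       0       0Data           0 
 19        0       0       0       0       0       0       0       0       0       0 
 20        0       0       0       0       0       0       0       0       0       0 


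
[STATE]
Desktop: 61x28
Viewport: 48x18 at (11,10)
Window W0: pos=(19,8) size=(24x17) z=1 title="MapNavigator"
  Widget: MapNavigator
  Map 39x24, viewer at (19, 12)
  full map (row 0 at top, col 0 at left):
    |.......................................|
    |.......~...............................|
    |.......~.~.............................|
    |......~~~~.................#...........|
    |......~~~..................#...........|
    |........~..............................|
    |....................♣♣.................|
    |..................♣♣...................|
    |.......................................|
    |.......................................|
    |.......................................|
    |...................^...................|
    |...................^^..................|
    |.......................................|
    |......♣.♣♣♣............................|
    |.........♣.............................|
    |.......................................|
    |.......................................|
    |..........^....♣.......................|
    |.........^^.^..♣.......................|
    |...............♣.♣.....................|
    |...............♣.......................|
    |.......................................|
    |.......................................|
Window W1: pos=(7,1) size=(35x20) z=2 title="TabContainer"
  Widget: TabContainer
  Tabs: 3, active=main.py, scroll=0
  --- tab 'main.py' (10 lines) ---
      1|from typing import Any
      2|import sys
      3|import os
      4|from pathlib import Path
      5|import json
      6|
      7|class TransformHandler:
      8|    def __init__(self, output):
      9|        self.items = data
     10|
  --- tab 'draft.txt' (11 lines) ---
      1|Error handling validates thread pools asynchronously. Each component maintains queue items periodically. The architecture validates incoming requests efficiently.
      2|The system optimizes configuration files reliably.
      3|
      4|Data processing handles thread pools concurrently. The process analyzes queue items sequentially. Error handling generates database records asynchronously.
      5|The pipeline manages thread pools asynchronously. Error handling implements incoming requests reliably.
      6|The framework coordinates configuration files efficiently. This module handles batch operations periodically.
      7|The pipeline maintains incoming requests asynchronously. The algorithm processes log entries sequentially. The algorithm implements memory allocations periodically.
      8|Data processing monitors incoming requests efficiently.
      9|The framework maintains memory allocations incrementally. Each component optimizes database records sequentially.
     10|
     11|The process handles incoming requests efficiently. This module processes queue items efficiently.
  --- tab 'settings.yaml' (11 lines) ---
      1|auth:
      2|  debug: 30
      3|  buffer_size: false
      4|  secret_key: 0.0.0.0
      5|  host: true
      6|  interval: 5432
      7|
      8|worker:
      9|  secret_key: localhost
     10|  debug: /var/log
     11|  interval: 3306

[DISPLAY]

ort json                      ┃┨                
                              ┃┃                
ss TransformHandler:          ┃┃                
 def __init__(self, output):  ┃┃                
     self.items = data        ┃┃                
                              ┃┃                
                              ┃┃                
                              ┃┃                
                              ┃┃                
                              ┃┃                
━━━━━━━━━━━━━━━━━━━━━━━━━━━━━━┛┃                
        ┃......................┃                
        ┃......................┃                
        ┃..^....♣..............┃                
        ┗━━━━━━━━━━━━━━━━━━━━━━┛                
                                                
                                                
                                                


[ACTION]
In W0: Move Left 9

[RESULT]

ort json                      ┃┨                
                              ┃┃                
ss TransformHandler:          ┃┃                
 def __init__(self, output):  ┃┃                
     self.items = data        ┃┃                
                              ┃┃                
                              ┃┃                
                              ┃┃                
                              ┃┃                
                              ┃┃                
━━━━━━━━━━━━━━━━━━━━━━━━━━━━━━┛┃                
        ┃ .....................┃                
        ┃ .....................┃                
        ┃ ..........^....♣.....┃                
        ┗━━━━━━━━━━━━━━━━━━━━━━┛                
                                                
                                                
                                                


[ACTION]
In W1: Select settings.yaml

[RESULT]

ost: true                     ┃┨                
nterval: 5432                 ┃┃                
                              ┃┃                
ker:                          ┃┃                
ecret_key: localhost          ┃┃                
ebug: /var/log                ┃┃                
nterval: 3306                 ┃┃                
                              ┃┃                
                              ┃┃                
                              ┃┃                
━━━━━━━━━━━━━━━━━━━━━━━━━━━━━━┛┃                
        ┃ .....................┃                
        ┃ .....................┃                
        ┃ ..........^....♣.....┃                
        ┗━━━━━━━━━━━━━━━━━━━━━━┛                
                                                
                                                
                                                


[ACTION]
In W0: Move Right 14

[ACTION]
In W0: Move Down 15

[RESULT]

ost: true                     ┃┨                
nterval: 5432                 ┃┃                
                              ┃┃                
ker:                          ┃┃                
ecret_key: localhost          ┃┃                
ebug: /var/log                ┃┃                
nterval: 3306                 ┃┃                
                              ┃┃                
                              ┃┃                
                              ┃┃                
━━━━━━━━━━━━━━━━━━━━━━━━━━━━━━┛┃                
        ┃                      ┃                
        ┃                      ┃                
        ┃                      ┃                
        ┗━━━━━━━━━━━━━━━━━━━━━━┛                
                                                
                                                
                                                


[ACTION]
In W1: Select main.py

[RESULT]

ort json                      ┃┨                
                              ┃┃                
ss TransformHandler:          ┃┃                
 def __init__(self, output):  ┃┃                
     self.items = data        ┃┃                
                              ┃┃                
                              ┃┃                
                              ┃┃                
                              ┃┃                
                              ┃┃                
━━━━━━━━━━━━━━━━━━━━━━━━━━━━━━┛┃                
        ┃                      ┃                
        ┃                      ┃                
        ┃                      ┃                
        ┗━━━━━━━━━━━━━━━━━━━━━━┛                
                                                
                                                
                                                
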